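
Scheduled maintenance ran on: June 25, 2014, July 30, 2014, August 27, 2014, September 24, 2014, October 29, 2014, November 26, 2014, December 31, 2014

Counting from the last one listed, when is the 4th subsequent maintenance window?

Every date is a Wednesday; gaps 35, 28, 28, 35, 28, 35 days.
Each is the last Wednesday of its month (at least one falls on the 29th or later, ruling out '4th Wednesday').
January 2015 ends with Wednesday January 28, 2015.
Last Wednesday of February 2015: February 25, 2015.
March 2015 ends with Wednesday March 25, 2015.
April 2015 ends with Wednesday April 29, 2015.

April 29, 2015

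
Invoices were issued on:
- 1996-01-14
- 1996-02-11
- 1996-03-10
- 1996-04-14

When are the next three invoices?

All dates are Sundays, 28, 28, 35 days apart.
Specifically, the 2nd Sunday of each month.
2nd Sunday of May 1996: 1996-05-12.
June 1996 — 2nd Sunday is 1996-06-09.
July 1996 — 2nd Sunday is 1996-07-14.

1996-05-12, 1996-06-09, 1996-07-14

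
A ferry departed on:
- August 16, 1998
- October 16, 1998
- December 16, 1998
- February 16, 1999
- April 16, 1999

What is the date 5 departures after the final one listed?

February 16, 2000

Each date is the 16th; the gaps (61, 61, 62, 59) track the month lengths.
The rule is the 16th of every 2 months.
Next: June 1999 → June 16, 1999.
Next: August 1999 → August 16, 1999.
October 1999: October 16, 1999.
December 1999: December 16, 1999.
February 2000: February 16, 2000.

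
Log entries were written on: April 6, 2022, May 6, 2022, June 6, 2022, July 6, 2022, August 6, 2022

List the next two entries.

September 6, 2022; October 6, 2022

The day-of-month is always 6 (30, 31, 30, 31 days between events).
So this recurs on the 6th of each month.
September 2022: September 6, 2022.
Next: October 2022 → October 6, 2022.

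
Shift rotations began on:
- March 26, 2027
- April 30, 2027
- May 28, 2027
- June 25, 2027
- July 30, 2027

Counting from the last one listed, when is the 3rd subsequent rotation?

These are Fridays with 35, 28, 28, 35-day gaps.
Each is the final Friday of its month — April 30, 2027 is past the 28th, so '4th Friday' doesn't fit.
August 2027 ends with Friday August 27, 2027.
Last Friday of September 2027: September 24, 2027.
October 2027 ends with Friday October 29, 2027.

October 29, 2027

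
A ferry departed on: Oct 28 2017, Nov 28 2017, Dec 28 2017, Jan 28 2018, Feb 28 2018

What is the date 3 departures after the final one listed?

May 28 2018

The day-of-month is always 28 (31, 30, 31, 31 days between events).
So this recurs on the 28th of each month.
March 2018: Mar 28 2018.
Next: April 2018 → Apr 28 2018.
May 2018: May 28 2018.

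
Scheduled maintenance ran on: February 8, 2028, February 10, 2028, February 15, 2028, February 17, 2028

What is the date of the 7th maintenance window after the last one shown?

March 14, 2028

Gaps: 2, 5, 2 days — not constant, but cyclic with period 2.
The events fall on every Tuesday and Thursday.
The following Tuesday is February 22, 2028.
Next Thursday: February 24, 2028.
Next Tuesday: February 29, 2028.
Next Thursday: March 2, 2028.
The following Tuesday is March 7, 2028.
Next Thursday: March 9, 2028.
The following Tuesday is March 14, 2028.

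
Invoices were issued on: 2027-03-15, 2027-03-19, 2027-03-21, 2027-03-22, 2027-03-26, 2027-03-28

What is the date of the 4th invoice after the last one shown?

The gap pattern 4, 2, 1, 4, 2 repeats every 3 events.
These are the Mondays, Fridays and Sundays of each week.
Next Monday: 2027-03-29.
The following Friday is 2027-04-02.
The following Sunday is 2027-04-04.
Next Monday: 2027-04-05.

2027-04-05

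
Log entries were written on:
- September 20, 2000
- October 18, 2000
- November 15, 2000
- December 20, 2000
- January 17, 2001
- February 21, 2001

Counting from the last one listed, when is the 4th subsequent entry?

June 20, 2001

These are Wednesdays at 28- or 35-day spacing (28, 28, 35, 28, 35).
The pattern: 3rd Wednesday of the month.
3rd Wednesday of March 2001: March 21, 2001.
April 2001 — 3rd Wednesday is April 18, 2001.
May 2001 — 3rd Wednesday is May 16, 2001.
3rd Wednesday of June 2001: June 20, 2001.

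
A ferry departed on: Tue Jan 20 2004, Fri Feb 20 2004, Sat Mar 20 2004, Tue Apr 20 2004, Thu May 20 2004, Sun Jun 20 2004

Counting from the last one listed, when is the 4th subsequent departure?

The day-of-month is always 20 (31, 29, 31, 30, 31 days between events).
So this recurs on the 20th of each month.
July 2004: Tue Jul 20 2004.
August 2004: Fri Aug 20 2004.
Next: September 2004 → Mon Sep 20 2004.
October 2004: Wed Oct 20 2004.

Wed Oct 20 2004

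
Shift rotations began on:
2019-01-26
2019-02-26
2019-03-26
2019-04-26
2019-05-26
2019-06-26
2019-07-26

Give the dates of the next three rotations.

The day-of-month is always 26 (31, 28, 31, 30, 31, 30 days between events).
So this recurs on the 26th of each month.
August 2019: 2019-08-26.
Next: September 2019 → 2019-09-26.
Next: October 2019 → 2019-10-26.

2019-08-26, 2019-09-26, 2019-10-26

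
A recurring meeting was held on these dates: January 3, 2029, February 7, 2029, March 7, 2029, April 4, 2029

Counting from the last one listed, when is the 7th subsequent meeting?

All dates are Wednesdays, 35, 28, 28 days apart.
Specifically, the 1st Wednesday of each month.
1st Wednesday of May 2029: May 2, 2029.
June 2029 — 1st Wednesday is June 6, 2029.
1st Wednesday of July 2029: July 4, 2029.
1st Wednesday of August 2029: August 1, 2029.
September 2029 — 1st Wednesday is September 5, 2029.
1st Wednesday of October 2029: October 3, 2029.
November 2029 — 1st Wednesday is November 7, 2029.

November 7, 2029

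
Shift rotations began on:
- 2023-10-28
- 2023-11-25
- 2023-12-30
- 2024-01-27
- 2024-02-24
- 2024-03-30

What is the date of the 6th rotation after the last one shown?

Every date is a Saturday; gaps 28, 35, 28, 28, 35 days.
Each is the last Saturday of its month (at least one falls on the 29th or later, ruling out '4th Saturday').
Last Saturday of April 2024: 2024-04-27.
Last Saturday of May 2024: 2024-05-25.
Last Saturday of June 2024: 2024-06-29.
July 2024 ends with Saturday 2024-07-27.
August 2024 ends with Saturday 2024-08-31.
September 2024 ends with Saturday 2024-09-28.

2024-09-28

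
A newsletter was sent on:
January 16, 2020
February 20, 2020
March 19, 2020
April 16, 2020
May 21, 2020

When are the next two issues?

June 18, 2020; July 16, 2020

All dates are Thursdays, 35, 28, 28, 35 days apart.
Specifically, the 3rd Thursday of each month.
3rd Thursday of June 2020: June 18, 2020.
July 2020 — 3rd Thursday is July 16, 2020.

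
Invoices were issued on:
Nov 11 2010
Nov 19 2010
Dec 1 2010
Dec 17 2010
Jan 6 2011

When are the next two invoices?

Gaps: 8, 12, 16, 20 days — each gap is 4 larger than the previous one.
Next gap: 24 days. Jan 6 2011 + 24 days = Jan 30 2011.
Next gap: 28 days. Jan 30 2011 + 28 days = Feb 27 2011.

Jan 30 2011, Feb 27 2011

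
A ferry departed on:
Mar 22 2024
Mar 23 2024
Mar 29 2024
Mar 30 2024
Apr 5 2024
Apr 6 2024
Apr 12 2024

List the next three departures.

Gaps: 1, 6, 1, 6, 1, 6 days — not constant, but cyclic with period 2.
The events fall on every Friday and Saturday.
Next Saturday: Apr 13 2024.
The following Friday is Apr 19 2024.
Next Saturday: Apr 20 2024.

Apr 13 2024, Apr 19 2024, Apr 20 2024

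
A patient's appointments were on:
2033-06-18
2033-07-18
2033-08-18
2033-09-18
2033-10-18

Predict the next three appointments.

2033-11-18, 2033-12-18, 2034-01-18

Each date is the 18th; the gaps (30, 31, 31, 30) track the month lengths.
The rule is the 18th of each month.
November 2033: 2033-11-18.
Next: December 2033 → 2033-12-18.
Next: January 2034 → 2034-01-18.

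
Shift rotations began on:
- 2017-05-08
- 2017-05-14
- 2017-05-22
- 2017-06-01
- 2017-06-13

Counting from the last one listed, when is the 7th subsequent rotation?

The spacing grows by 2 each time: 6, 8, 10, 12 days.
Next gap: 14 days. 2017-06-13 + 14 days = 2017-06-27.
Next gap: 16 days. 2017-06-27 + 16 days = 2017-07-13.
Next gap: 18 days. 2017-07-13 + 18 days = 2017-07-31.
Next gap: 20 days. 2017-07-31 + 20 days = 2017-08-20.
Next gap: 22 days. 2017-08-20 + 22 days = 2017-09-11.
Next gap: 24 days. 2017-09-11 + 24 days = 2017-10-05.
Next gap: 26 days. 2017-10-05 + 26 days = 2017-10-31.

2017-10-31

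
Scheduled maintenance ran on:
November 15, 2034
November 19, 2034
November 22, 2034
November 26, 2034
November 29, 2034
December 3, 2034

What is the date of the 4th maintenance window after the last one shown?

December 17, 2034

Gaps: 4, 3, 4, 3, 4 days — not constant, but cyclic with period 2.
The events fall on every Wednesday and Sunday.
Next Wednesday: December 6, 2034.
Next Sunday: December 10, 2034.
The following Wednesday is December 13, 2034.
Next Sunday: December 17, 2034.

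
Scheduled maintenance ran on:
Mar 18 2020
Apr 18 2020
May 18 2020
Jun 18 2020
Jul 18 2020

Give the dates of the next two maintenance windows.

The day-of-month is always 18 (31, 30, 31, 30 days between events).
So this recurs on the 18th of each month.
August 2020: Aug 18 2020.
Next: September 2020 → Sep 18 2020.

Aug 18 2020, Sep 18 2020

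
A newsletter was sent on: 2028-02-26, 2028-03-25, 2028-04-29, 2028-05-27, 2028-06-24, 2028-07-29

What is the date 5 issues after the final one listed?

2028-12-30

These are Saturdays with 28, 35, 28, 28, 35-day gaps.
Each is the final Saturday of its month — 2028-04-29 is past the 28th, so '4th Saturday' doesn't fit.
Last Saturday of August 2028: 2028-08-26.
Last Saturday of September 2028: 2028-09-30.
Last Saturday of October 2028: 2028-10-28.
November 2028 ends with Saturday 2028-11-25.
December 2028 ends with Saturday 2028-12-30.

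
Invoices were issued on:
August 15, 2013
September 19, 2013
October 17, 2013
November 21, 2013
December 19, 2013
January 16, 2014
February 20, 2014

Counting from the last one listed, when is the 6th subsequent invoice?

These are Thursdays at 28- or 35-day spacing (35, 28, 35, 28, 28, 35).
The pattern: 3rd Thursday of the month.
3rd Thursday of March 2014: March 20, 2014.
April 2014 — 3rd Thursday is April 17, 2014.
3rd Thursday of May 2014: May 15, 2014.
June 2014 — 3rd Thursday is June 19, 2014.
July 2014 — 3rd Thursday is July 17, 2014.
August 2014 — 3rd Thursday is August 21, 2014.

August 21, 2014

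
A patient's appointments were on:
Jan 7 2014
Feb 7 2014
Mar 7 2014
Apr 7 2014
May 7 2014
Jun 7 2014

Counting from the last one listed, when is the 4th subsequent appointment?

Oct 7 2014

Gaps: 31, 28, 31, 30, 31 days — not constant. Every event is on the 7th of the month.
Pattern: the 7th of each month.
Next: July 2014 → Jul 7 2014.
August 2014: Aug 7 2014.
Next: September 2014 → Sep 7 2014.
Next: October 2014 → Oct 7 2014.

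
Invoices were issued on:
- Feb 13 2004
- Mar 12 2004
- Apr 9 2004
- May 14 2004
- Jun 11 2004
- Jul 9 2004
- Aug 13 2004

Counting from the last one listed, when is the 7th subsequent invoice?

These are Fridays at 28- or 35-day spacing (28, 28, 35, 28, 28, 35).
The pattern: 2nd Friday of the month.
2nd Friday of September 2004: Sep 10 2004.
2nd Friday of October 2004: Oct 8 2004.
2nd Friday of November 2004: Nov 12 2004.
December 2004 — 2nd Friday is Dec 10 2004.
January 2005 — 2nd Friday is Jan 14 2005.
February 2005 — 2nd Friday is Feb 11 2005.
March 2005 — 2nd Friday is Mar 11 2005.

Mar 11 2005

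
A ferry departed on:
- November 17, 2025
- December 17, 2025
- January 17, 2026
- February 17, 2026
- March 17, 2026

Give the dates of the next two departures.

April 17, 2026; May 17, 2026

Each date is the 17th; the gaps (30, 31, 31, 28) track the month lengths.
The rule is the 17th of each month.
April 2026: April 17, 2026.
Next: May 2026 → May 17, 2026.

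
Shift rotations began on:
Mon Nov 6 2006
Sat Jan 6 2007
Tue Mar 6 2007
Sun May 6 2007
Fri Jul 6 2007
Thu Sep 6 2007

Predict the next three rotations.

Tue Nov 6 2007, Sun Jan 6 2008, Thu Mar 6 2008

Each date is the 6th; the gaps (61, 59, 61, 61, 62) track the month lengths.
The rule is the 6th of every 2 months.
November 2007: Tue Nov 6 2007.
January 2008: Sun Jan 6 2008.
Next: March 2008 → Thu Mar 6 2008.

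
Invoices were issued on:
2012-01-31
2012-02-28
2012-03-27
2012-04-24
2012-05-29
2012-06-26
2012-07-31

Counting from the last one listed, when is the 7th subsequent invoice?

2013-02-26

All Tuesdays; the gaps (28, 28, 28, 35, 28, 35) vary with month length.
This is the last Tuesday of each month.
August 2012 ends with Tuesday 2012-08-28.
September 2012 ends with Tuesday 2012-09-25.
October 2012 ends with Tuesday 2012-10-30.
Last Tuesday of November 2012: 2012-11-27.
December 2012 ends with Tuesday 2012-12-25.
Last Tuesday of January 2013: 2013-01-29.
Last Tuesday of February 2013: 2013-02-26.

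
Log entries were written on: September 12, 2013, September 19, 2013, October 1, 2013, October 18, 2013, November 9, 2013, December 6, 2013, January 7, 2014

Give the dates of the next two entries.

The spacing grows by 5 each time: 7, 12, 17, 22, 27, 32 days.
Next gap: 37 days. January 7, 2014 + 37 days = February 13, 2014.
Next gap: 42 days. February 13, 2014 + 42 days = March 27, 2014.

February 13, 2014; March 27, 2014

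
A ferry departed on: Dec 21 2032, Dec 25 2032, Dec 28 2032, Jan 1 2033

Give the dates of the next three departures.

Jan 4 2033, Jan 8 2033, Jan 11 2033

Gaps: 4, 3, 4 days — not constant, but cyclic with period 2.
The events fall on every Tuesday and Saturday.
Next Tuesday: Jan 4 2033.
Next Saturday: Jan 8 2033.
Next Tuesday: Jan 11 2033.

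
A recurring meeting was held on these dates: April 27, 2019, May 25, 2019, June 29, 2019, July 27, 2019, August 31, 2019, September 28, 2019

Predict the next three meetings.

October 26, 2019; November 30, 2019; December 28, 2019

All Saturdays; the gaps (28, 35, 28, 35, 28) vary with month length.
This is the last Saturday of each month.
October 2019 ends with Saturday October 26, 2019.
November 2019 ends with Saturday November 30, 2019.
December 2019 ends with Saturday December 28, 2019.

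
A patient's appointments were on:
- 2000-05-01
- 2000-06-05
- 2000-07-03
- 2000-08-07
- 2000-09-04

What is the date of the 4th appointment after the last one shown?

2001-01-01

All dates are Mondays, 35, 28, 35, 28 days apart.
Specifically, the 1st Monday of each month.
October 2000 — 1st Monday is 2000-10-02.
1st Monday of November 2000: 2000-11-06.
1st Monday of December 2000: 2000-12-04.
1st Monday of January 2001: 2001-01-01.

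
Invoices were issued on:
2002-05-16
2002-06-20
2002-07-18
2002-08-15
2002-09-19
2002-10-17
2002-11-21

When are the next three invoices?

These are Thursdays at 28- or 35-day spacing (35, 28, 28, 35, 28, 35).
The pattern: 3rd Thursday of the month.
December 2002 — 3rd Thursday is 2002-12-19.
3rd Thursday of January 2003: 2003-01-16.
February 2003 — 3rd Thursday is 2003-02-20.

2002-12-19, 2003-01-16, 2003-02-20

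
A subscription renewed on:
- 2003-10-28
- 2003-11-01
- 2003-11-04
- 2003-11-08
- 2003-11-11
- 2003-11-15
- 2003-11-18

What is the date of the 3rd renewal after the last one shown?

The gap pattern 4, 3, 4, 3, 4, 3 repeats every 2 events.
These are the Tuesdays and Saturdays of each week.
Next Saturday: 2003-11-22.
The following Tuesday is 2003-11-25.
Next Saturday: 2003-11-29.

2003-11-29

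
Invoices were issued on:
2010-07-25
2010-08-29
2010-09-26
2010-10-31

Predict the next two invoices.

Every date is a Sunday; gaps 35, 28, 35 days.
Each is the last Sunday of its month (at least one falls on the 29th or later, ruling out '4th Sunday').
November 2010 ends with Sunday 2010-11-28.
December 2010 ends with Sunday 2010-12-26.

2010-11-28, 2010-12-26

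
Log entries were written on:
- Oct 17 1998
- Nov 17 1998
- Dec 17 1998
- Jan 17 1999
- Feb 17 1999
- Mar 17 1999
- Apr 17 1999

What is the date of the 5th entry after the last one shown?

Sep 17 1999

Each date is the 17th; the gaps (31, 30, 31, 31, 28, 31) track the month lengths.
The rule is the 17th of each month.
May 1999: May 17 1999.
Next: June 1999 → Jun 17 1999.
Next: July 1999 → Jul 17 1999.
Next: August 1999 → Aug 17 1999.
September 1999: Sep 17 1999.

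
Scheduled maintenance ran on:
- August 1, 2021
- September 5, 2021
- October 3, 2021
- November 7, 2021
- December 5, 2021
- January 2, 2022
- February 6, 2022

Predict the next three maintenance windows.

March 6, 2022; April 3, 2022; May 1, 2022

These are Sundays at 28- or 35-day spacing (35, 28, 35, 28, 28, 35).
The pattern: 1st Sunday of the month.
1st Sunday of March 2022: March 6, 2022.
April 2022 — 1st Sunday is April 3, 2022.
May 2022 — 1st Sunday is May 1, 2022.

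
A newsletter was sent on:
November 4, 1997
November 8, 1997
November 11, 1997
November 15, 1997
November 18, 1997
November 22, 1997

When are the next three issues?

November 25, 1997; November 29, 1997; December 2, 1997

The gap pattern 4, 3, 4, 3, 4 repeats every 2 events.
These are the Tuesdays and Saturdays of each week.
Next Tuesday: November 25, 1997.
Next Saturday: November 29, 1997.
Next Tuesday: December 2, 1997.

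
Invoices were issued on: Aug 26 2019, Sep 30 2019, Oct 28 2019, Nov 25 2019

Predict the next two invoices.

Dec 30 2019, Jan 27 2020

These are Mondays with 35, 28, 28-day gaps.
Each is the final Monday of its month — Sep 30 2019 is past the 28th, so '4th Monday' doesn't fit.
December 2019 ends with Monday Dec 30 2019.
Last Monday of January 2020: Jan 27 2020.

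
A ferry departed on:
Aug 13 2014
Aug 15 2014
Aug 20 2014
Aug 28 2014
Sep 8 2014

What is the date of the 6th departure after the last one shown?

Jan 15 2015

Gaps: 2, 5, 8, 11 days — each gap is 3 larger than the previous one.
Next gap: 14 days. Sep 8 2014 + 14 days = Sep 22 2014.
Next gap: 17 days. Sep 22 2014 + 17 days = Oct 9 2014.
Next gap: 20 days. Oct 9 2014 + 20 days = Oct 29 2014.
Next gap: 23 days. Oct 29 2014 + 23 days = Nov 21 2014.
Next gap: 26 days. Nov 21 2014 + 26 days = Dec 17 2014.
Next gap: 29 days. Dec 17 2014 + 29 days = Jan 15 2015.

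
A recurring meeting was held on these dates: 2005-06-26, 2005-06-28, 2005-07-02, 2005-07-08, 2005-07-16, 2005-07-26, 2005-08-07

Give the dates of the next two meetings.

The spacing grows by 2 each time: 2, 4, 6, 8, 10, 12 days.
Next gap: 14 days. 2005-08-07 + 14 days = 2005-08-21.
Next gap: 16 days. 2005-08-21 + 16 days = 2005-09-06.

2005-08-21, 2005-09-06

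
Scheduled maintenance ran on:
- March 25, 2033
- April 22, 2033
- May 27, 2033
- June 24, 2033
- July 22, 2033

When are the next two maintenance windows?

All dates are Fridays, 28, 35, 28, 28 days apart.
Specifically, the 4th Friday of each month.
August 2033 — 4th Friday is August 26, 2033.
September 2033 — 4th Friday is September 23, 2033.

August 26, 2033; September 23, 2033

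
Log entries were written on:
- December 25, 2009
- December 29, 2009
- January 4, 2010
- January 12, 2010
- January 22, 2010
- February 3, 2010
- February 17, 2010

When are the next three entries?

March 5, 2010; March 23, 2010; April 12, 2010

Intervals are 4, 6, 8, 10, 12, 14 days — an arithmetic progression with common difference 2.
Next gap: 16 days. February 17, 2010 + 16 days = March 5, 2010.
Next gap: 18 days. March 5, 2010 + 18 days = March 23, 2010.
Next gap: 20 days. March 23, 2010 + 20 days = April 12, 2010.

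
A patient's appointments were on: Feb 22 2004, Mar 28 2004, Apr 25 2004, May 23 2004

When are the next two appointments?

Jun 27 2004, Jul 25 2004

These are Sundays at 28- or 35-day spacing (35, 28, 28).
The pattern: 4th Sunday of the month.
June 2004 — 4th Sunday is Jun 27 2004.
4th Sunday of July 2004: Jul 25 2004.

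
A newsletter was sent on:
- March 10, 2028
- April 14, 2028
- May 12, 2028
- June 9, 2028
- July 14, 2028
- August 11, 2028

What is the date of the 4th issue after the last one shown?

December 8, 2028

All dates are Fridays, 35, 28, 28, 35, 28 days apart.
Specifically, the 2nd Friday of each month.
September 2028 — 2nd Friday is September 8, 2028.
October 2028 — 2nd Friday is October 13, 2028.
November 2028 — 2nd Friday is November 10, 2028.
2nd Friday of December 2028: December 8, 2028.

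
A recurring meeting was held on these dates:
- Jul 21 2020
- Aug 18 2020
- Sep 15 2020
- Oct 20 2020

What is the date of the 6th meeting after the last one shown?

Apr 20 2021

Gaps: 28, 28, 35 days — a mix of 28 and 35. Every date is a Tuesday.
Each is the 3rd Tuesday of its month.
November 2020 — 3rd Tuesday is Nov 17 2020.
3rd Tuesday of December 2020: Dec 15 2020.
January 2021 — 3rd Tuesday is Jan 19 2021.
3rd Tuesday of February 2021: Feb 16 2021.
March 2021 — 3rd Tuesday is Mar 16 2021.
3rd Tuesday of April 2021: Apr 20 2021.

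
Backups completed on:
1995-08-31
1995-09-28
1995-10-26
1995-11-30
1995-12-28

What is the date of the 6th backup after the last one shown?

1996-06-27

All Thursdays; the gaps (28, 28, 35, 28) vary with month length.
This is the last Thursday of each month.
January 1996 ends with Thursday 1996-01-25.
Last Thursday of February 1996: 1996-02-29.
March 1996 ends with Thursday 1996-03-28.
April 1996 ends with Thursday 1996-04-25.
Last Thursday of May 1996: 1996-05-30.
June 1996 ends with Thursday 1996-06-27.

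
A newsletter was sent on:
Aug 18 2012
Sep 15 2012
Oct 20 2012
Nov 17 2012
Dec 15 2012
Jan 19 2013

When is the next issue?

Feb 16 2013

Gaps: 28, 35, 28, 28, 35 days — a mix of 28 and 35. Every date is a Saturday.
Each is the 3rd Saturday of its month.
3rd Saturday of February 2013: Feb 16 2013.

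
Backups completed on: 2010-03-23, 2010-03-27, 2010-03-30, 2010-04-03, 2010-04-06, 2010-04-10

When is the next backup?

2010-04-13

Every event lands on a Tuesday or Saturday (gaps cycle 4, 3, 4, 3, 4).
So the schedule is: every Tuesday and Saturday.
Next Tuesday: 2010-04-13.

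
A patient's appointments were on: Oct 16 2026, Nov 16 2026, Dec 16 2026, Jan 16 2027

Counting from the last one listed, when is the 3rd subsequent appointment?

Apr 16 2027

Gaps: 31, 30, 31 days — not constant. Every event is on the 16th of the month.
Pattern: the 16th of each month.
Next: February 2027 → Feb 16 2027.
March 2027: Mar 16 2027.
Next: April 2027 → Apr 16 2027.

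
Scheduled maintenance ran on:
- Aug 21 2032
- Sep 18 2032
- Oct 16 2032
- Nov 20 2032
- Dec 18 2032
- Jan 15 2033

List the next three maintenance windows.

Feb 19 2033, Mar 19 2033, Apr 16 2033

Gaps: 28, 28, 35, 28, 28 days — a mix of 28 and 35. Every date is a Saturday.
Each is the 3rd Saturday of its month.
February 2033 — 3rd Saturday is Feb 19 2033.
3rd Saturday of March 2033: Mar 19 2033.
3rd Saturday of April 2033: Apr 16 2033.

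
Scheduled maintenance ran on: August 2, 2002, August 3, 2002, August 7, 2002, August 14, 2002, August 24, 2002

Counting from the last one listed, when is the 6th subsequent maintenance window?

December 25, 2002

The spacing grows by 3 each time: 1, 4, 7, 10 days.
Next gap: 13 days. August 24, 2002 + 13 days = September 6, 2002.
Next gap: 16 days. September 6, 2002 + 16 days = September 22, 2002.
Next gap: 19 days. September 22, 2002 + 19 days = October 11, 2002.
Next gap: 22 days. October 11, 2002 + 22 days = November 2, 2002.
Next gap: 25 days. November 2, 2002 + 25 days = November 27, 2002.
Next gap: 28 days. November 27, 2002 + 28 days = December 25, 2002.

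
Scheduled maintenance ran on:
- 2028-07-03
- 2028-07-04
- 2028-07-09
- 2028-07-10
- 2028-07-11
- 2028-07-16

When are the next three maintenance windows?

2028-07-17, 2028-07-18, 2028-07-23

The gap pattern 1, 5, 1, 1, 5 repeats every 3 events.
These are the Mondays, Tuesdays and Sundays of each week.
The following Monday is 2028-07-17.
Next Tuesday: 2028-07-18.
The following Sunday is 2028-07-23.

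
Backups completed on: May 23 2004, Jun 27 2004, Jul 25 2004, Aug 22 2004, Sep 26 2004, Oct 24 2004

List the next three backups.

Nov 28 2004, Dec 26 2004, Jan 23 2005

Gaps: 35, 28, 28, 35, 28 days — a mix of 28 and 35. Every date is a Sunday.
Each is the 4th Sunday of its month.
4th Sunday of November 2004: Nov 28 2004.
December 2004 — 4th Sunday is Dec 26 2004.
January 2005 — 4th Sunday is Jan 23 2005.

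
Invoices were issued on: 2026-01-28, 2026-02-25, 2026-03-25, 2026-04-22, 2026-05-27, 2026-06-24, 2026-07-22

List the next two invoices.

2026-08-26, 2026-09-23

All dates are Wednesdays, 28, 28, 28, 35, 28, 28 days apart.
Specifically, the 4th Wednesday of each month.
August 2026 — 4th Wednesday is 2026-08-26.
4th Wednesday of September 2026: 2026-09-23.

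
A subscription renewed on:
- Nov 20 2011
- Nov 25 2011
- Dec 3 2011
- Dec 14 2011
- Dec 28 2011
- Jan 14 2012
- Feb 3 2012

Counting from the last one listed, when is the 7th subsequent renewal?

Sep 14 2012

Intervals are 5, 8, 11, 14, 17, 20 days — an arithmetic progression with common difference 3.
Next gap: 23 days. Feb 3 2012 + 23 days = Feb 26 2012.
Next gap: 26 days. Feb 26 2012 + 26 days = Mar 23 2012.
Next gap: 29 days. Mar 23 2012 + 29 days = Apr 21 2012.
Next gap: 32 days. Apr 21 2012 + 32 days = May 23 2012.
Next gap: 35 days. May 23 2012 + 35 days = Jun 27 2012.
Next gap: 38 days. Jun 27 2012 + 38 days = Aug 4 2012.
Next gap: 41 days. Aug 4 2012 + 41 days = Sep 14 2012.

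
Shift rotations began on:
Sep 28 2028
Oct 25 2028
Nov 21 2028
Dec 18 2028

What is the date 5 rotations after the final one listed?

May 2 2029

Every event comes 27 days after the last (27, 27, 27).
Dec 18 2028 + 27 days = Jan 14 2029.
Jan 14 2029 + 27 days = Feb 10 2029.
Feb 10 2029 + 27 days = Mar 9 2029.
Mar 9 2029 + 27 days = Apr 5 2029.
Apr 5 2029 + 27 days = May 2 2029.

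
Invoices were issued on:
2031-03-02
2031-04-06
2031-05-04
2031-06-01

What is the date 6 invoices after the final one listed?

These are Sundays at 28- or 35-day spacing (35, 28, 28).
The pattern: 1st Sunday of the month.
1st Sunday of July 2031: 2031-07-06.
1st Sunday of August 2031: 2031-08-03.
September 2031 — 1st Sunday is 2031-09-07.
1st Sunday of October 2031: 2031-10-05.
November 2031 — 1st Sunday is 2031-11-02.
1st Sunday of December 2031: 2031-12-07.

2031-12-07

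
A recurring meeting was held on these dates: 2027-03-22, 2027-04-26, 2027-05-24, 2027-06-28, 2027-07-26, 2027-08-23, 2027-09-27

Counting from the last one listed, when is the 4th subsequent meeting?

These are Mondays at 28- or 35-day spacing (35, 28, 35, 28, 28, 35).
The pattern: 4th Monday of the month.
4th Monday of October 2027: 2027-10-25.
November 2027 — 4th Monday is 2027-11-22.
December 2027 — 4th Monday is 2027-12-27.
4th Monday of January 2028: 2028-01-24.

2028-01-24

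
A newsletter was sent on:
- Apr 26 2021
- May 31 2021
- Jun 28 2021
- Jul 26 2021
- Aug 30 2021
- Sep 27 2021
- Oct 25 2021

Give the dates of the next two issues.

Every date is a Monday; gaps 35, 28, 28, 35, 28, 28 days.
Each is the last Monday of its month (at least one falls on the 29th or later, ruling out '4th Monday').
November 2021 ends with Monday Nov 29 2021.
December 2021 ends with Monday Dec 27 2021.

Nov 29 2021, Dec 27 2021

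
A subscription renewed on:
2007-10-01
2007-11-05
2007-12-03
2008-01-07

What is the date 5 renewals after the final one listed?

2008-06-02

Gaps: 35, 28, 35 days — a mix of 28 and 35. Every date is a Monday.
Each is the 1st Monday of its month.
1st Monday of February 2008: 2008-02-04.
1st Monday of March 2008: 2008-03-03.
April 2008 — 1st Monday is 2008-04-07.
1st Monday of May 2008: 2008-05-05.
1st Monday of June 2008: 2008-06-02.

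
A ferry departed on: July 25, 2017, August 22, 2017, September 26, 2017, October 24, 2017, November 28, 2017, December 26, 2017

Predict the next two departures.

These are Tuesdays at 28- or 35-day spacing (28, 35, 28, 35, 28).
The pattern: 4th Tuesday of the month.
4th Tuesday of January 2018: January 23, 2018.
February 2018 — 4th Tuesday is February 27, 2018.

January 23, 2018; February 27, 2018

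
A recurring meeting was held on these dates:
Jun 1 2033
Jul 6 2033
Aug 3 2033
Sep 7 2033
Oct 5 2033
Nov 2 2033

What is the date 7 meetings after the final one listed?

Gaps: 35, 28, 35, 28, 28 days — a mix of 28 and 35. Every date is a Wednesday.
Each is the 1st Wednesday of its month.
December 2033 — 1st Wednesday is Dec 7 2033.
1st Wednesday of January 2034: Jan 4 2034.
February 2034 — 1st Wednesday is Feb 1 2034.
1st Wednesday of March 2034: Mar 1 2034.
April 2034 — 1st Wednesday is Apr 5 2034.
May 2034 — 1st Wednesday is May 3 2034.
June 2034 — 1st Wednesday is Jun 7 2034.

Jun 7 2034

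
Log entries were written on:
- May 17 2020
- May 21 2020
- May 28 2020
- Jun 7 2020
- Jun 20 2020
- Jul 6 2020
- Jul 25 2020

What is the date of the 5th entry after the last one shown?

Dec 12 2020

Gaps: 4, 7, 10, 13, 16, 19 days — each gap is 3 larger than the previous one.
Next gap: 22 days. Jul 25 2020 + 22 days = Aug 16 2020.
Next gap: 25 days. Aug 16 2020 + 25 days = Sep 10 2020.
Next gap: 28 days. Sep 10 2020 + 28 days = Oct 8 2020.
Next gap: 31 days. Oct 8 2020 + 31 days = Nov 8 2020.
Next gap: 34 days. Nov 8 2020 + 34 days = Dec 12 2020.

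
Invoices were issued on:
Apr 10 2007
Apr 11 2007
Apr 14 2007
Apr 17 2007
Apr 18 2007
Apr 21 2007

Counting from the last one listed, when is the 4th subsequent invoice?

May 1 2007

Gaps: 1, 3, 3, 1, 3 days — not constant, but cyclic with period 3.
The events fall on every Tuesday, Wednesday and Saturday.
Next Tuesday: Apr 24 2007.
The following Wednesday is Apr 25 2007.
Next Saturday: Apr 28 2007.
The following Tuesday is May 1 2007.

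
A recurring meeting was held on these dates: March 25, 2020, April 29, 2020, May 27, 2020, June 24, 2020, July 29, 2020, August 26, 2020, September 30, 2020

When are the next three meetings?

All Wednesdays; the gaps (35, 28, 28, 35, 28, 35) vary with month length.
This is the last Wednesday of each month.
Last Wednesday of October 2020: October 28, 2020.
November 2020 ends with Wednesday November 25, 2020.
Last Wednesday of December 2020: December 30, 2020.

October 28, 2020; November 25, 2020; December 30, 2020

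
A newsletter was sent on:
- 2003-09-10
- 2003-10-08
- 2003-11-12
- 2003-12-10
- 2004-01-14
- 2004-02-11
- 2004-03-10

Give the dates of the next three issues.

These are Wednesdays at 28- or 35-day spacing (28, 35, 28, 35, 28, 28).
The pattern: 2nd Wednesday of the month.
2nd Wednesday of April 2004: 2004-04-14.
2nd Wednesday of May 2004: 2004-05-12.
June 2004 — 2nd Wednesday is 2004-06-09.

2004-04-14, 2004-05-12, 2004-06-09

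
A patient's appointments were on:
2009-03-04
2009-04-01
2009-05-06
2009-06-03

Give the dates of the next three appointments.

2009-07-01, 2009-08-05, 2009-09-02

These are Wednesdays at 28- or 35-day spacing (28, 35, 28).
The pattern: 1st Wednesday of the month.
1st Wednesday of July 2009: 2009-07-01.
1st Wednesday of August 2009: 2009-08-05.
1st Wednesday of September 2009: 2009-09-02.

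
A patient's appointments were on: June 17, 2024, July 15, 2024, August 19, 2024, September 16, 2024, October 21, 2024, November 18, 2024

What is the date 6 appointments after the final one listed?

May 19, 2025

Gaps: 28, 35, 28, 35, 28 days — a mix of 28 and 35. Every date is a Monday.
Each is the 3rd Monday of its month.
December 2024 — 3rd Monday is December 16, 2024.
3rd Monday of January 2025: January 20, 2025.
3rd Monday of February 2025: February 17, 2025.
March 2025 — 3rd Monday is March 17, 2025.
April 2025 — 3rd Monday is April 21, 2025.
May 2025 — 3rd Monday is May 19, 2025.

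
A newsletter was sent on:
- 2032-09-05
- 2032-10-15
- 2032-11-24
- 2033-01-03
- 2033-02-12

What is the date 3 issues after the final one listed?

2033-06-12

Every event comes 40 days after the last (40, 40, 40, 40).
2033-02-12 + 40 days = 2033-03-24.
2033-03-24 + 40 days = 2033-05-03.
2033-05-03 + 40 days = 2033-06-12.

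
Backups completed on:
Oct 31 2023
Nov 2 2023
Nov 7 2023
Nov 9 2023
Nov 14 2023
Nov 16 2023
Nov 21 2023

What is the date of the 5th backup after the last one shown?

The gap pattern 2, 5, 2, 5, 2, 5 repeats every 2 events.
These are the Tuesdays and Thursdays of each week.
The following Thursday is Nov 23 2023.
Next Tuesday: Nov 28 2023.
The following Thursday is Nov 30 2023.
The following Tuesday is Dec 5 2023.
Next Thursday: Dec 7 2023.

Dec 7 2023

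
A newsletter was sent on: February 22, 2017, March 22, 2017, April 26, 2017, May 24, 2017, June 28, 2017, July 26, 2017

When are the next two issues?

Gaps: 28, 35, 28, 35, 28 days — a mix of 28 and 35. Every date is a Wednesday.
Each is the 4th Wednesday of its month.
4th Wednesday of August 2017: August 23, 2017.
September 2017 — 4th Wednesday is September 27, 2017.

August 23, 2017; September 27, 2017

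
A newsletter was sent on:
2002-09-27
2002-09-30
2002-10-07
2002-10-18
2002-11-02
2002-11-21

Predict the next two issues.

2002-12-14, 2003-01-10

Intervals are 3, 7, 11, 15, 19 days — an arithmetic progression with common difference 4.
Next gap: 23 days. 2002-11-21 + 23 days = 2002-12-14.
Next gap: 27 days. 2002-12-14 + 27 days = 2003-01-10.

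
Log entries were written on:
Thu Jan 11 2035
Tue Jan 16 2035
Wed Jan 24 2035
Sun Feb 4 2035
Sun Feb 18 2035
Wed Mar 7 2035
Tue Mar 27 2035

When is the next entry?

Intervals are 5, 8, 11, 14, 17, 20 days — an arithmetic progression with common difference 3.
Next gap: 23 days. Tue Mar 27 2035 + 23 days = Thu Apr 19 2035.

Thu Apr 19 2035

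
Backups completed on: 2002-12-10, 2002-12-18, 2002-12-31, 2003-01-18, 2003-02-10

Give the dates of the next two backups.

2003-03-10, 2003-04-12

Intervals are 8, 13, 18, 23 days — an arithmetic progression with common difference 5.
Next gap: 28 days. 2003-02-10 + 28 days = 2003-03-10.
Next gap: 33 days. 2003-03-10 + 33 days = 2003-04-12.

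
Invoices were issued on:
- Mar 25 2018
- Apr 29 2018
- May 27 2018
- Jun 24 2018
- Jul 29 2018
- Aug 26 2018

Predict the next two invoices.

Every date is a Sunday; gaps 35, 28, 28, 35, 28 days.
Each is the last Sunday of its month (at least one falls on the 29th or later, ruling out '4th Sunday').
September 2018 ends with Sunday Sep 30 2018.
October 2018 ends with Sunday Oct 28 2018.

Sep 30 2018, Oct 28 2018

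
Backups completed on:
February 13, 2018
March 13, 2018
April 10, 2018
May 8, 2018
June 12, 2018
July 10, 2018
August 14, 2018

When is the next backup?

September 11, 2018

These are Tuesdays at 28- or 35-day spacing (28, 28, 28, 35, 28, 35).
The pattern: 2nd Tuesday of the month.
2nd Tuesday of September 2018: September 11, 2018.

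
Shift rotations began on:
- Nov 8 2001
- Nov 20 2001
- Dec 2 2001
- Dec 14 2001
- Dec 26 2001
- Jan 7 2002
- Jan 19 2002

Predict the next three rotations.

Gaps between consecutive events: 12, 12, 12, 12, 12, 12 days — a constant 12-day interval.
Jan 19 2002 + 12 days = Jan 31 2002.
Jan 31 2002 + 12 days = Feb 12 2002.
Feb 12 2002 + 12 days = Feb 24 2002.

Jan 31 2002, Feb 12 2002, Feb 24 2002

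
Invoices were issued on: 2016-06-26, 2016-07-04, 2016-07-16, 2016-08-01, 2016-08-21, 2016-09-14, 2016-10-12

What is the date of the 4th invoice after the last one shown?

2017-03-13

The spacing grows by 4 each time: 8, 12, 16, 20, 24, 28 days.
Next gap: 32 days. 2016-10-12 + 32 days = 2016-11-13.
Next gap: 36 days. 2016-11-13 + 36 days = 2016-12-19.
Next gap: 40 days. 2016-12-19 + 40 days = 2017-01-28.
Next gap: 44 days. 2017-01-28 + 44 days = 2017-03-13.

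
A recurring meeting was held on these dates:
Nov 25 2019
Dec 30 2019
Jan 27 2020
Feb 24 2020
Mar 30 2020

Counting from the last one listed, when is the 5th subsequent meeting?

Every date is a Monday; gaps 35, 28, 28, 35 days.
Each is the last Monday of its month (at least one falls on the 29th or later, ruling out '4th Monday').
April 2020 ends with Monday Apr 27 2020.
Last Monday of May 2020: May 25 2020.
Last Monday of June 2020: Jun 29 2020.
July 2020 ends with Monday Jul 27 2020.
Last Monday of August 2020: Aug 31 2020.

Aug 31 2020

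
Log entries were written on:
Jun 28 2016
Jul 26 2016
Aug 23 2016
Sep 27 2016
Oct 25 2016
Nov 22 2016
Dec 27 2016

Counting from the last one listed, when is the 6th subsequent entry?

Jun 27 2017

All dates are Tuesdays, 28, 28, 35, 28, 28, 35 days apart.
Specifically, the 4th Tuesday of each month.
4th Tuesday of January 2017: Jan 24 2017.
February 2017 — 4th Tuesday is Feb 28 2017.
March 2017 — 4th Tuesday is Mar 28 2017.
April 2017 — 4th Tuesday is Apr 25 2017.
May 2017 — 4th Tuesday is May 23 2017.
4th Tuesday of June 2017: Jun 27 2017.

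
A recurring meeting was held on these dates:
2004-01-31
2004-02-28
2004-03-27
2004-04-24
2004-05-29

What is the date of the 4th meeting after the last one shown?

Every date is a Saturday; gaps 28, 28, 28, 35 days.
Each is the last Saturday of its month (at least one falls on the 29th or later, ruling out '4th Saturday').
Last Saturday of June 2004: 2004-06-26.
Last Saturday of July 2004: 2004-07-31.
August 2004 ends with Saturday 2004-08-28.
Last Saturday of September 2004: 2004-09-25.

2004-09-25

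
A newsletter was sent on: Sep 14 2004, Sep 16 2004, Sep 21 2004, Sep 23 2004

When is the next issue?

Sep 28 2004

The gap pattern 2, 5, 2 repeats every 2 events.
These are the Tuesdays and Thursdays of each week.
The following Tuesday is Sep 28 2004.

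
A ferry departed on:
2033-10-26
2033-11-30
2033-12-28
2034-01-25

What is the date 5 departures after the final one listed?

Every date is a Wednesday; gaps 35, 28, 28 days.
Each is the last Wednesday of its month (at least one falls on the 29th or later, ruling out '4th Wednesday').
February 2034 ends with Wednesday 2034-02-22.
Last Wednesday of March 2034: 2034-03-29.
Last Wednesday of April 2034: 2034-04-26.
May 2034 ends with Wednesday 2034-05-31.
Last Wednesday of June 2034: 2034-06-28.

2034-06-28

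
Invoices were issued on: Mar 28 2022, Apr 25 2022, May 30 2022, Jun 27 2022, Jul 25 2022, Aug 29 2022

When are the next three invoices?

Sep 26 2022, Oct 31 2022, Nov 28 2022

Every date is a Monday; gaps 28, 35, 28, 28, 35 days.
Each is the last Monday of its month (at least one falls on the 29th or later, ruling out '4th Monday').
Last Monday of September 2022: Sep 26 2022.
Last Monday of October 2022: Oct 31 2022.
November 2022 ends with Monday Nov 28 2022.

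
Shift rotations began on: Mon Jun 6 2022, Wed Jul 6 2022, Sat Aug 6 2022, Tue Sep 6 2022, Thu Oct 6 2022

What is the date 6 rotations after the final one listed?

The day-of-month is always 6 (30, 31, 31, 30 days between events).
So this recurs on the 6th of each month.
Next: November 2022 → Sun Nov 6 2022.
Next: December 2022 → Tue Dec 6 2022.
Next: January 2023 → Fri Jan 6 2023.
Next: February 2023 → Mon Feb 6 2023.
March 2023: Mon Mar 6 2023.
April 2023: Thu Apr 6 2023.

Thu Apr 6 2023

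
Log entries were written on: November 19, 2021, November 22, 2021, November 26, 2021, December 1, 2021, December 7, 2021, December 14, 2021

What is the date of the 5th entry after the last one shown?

Intervals are 3, 4, 5, 6, 7 days — an arithmetic progression with common difference 1.
Next gap: 8 days. December 14, 2021 + 8 days = December 22, 2021.
Next gap: 9 days. December 22, 2021 + 9 days = December 31, 2021.
Next gap: 10 days. December 31, 2021 + 10 days = January 10, 2022.
Next gap: 11 days. January 10, 2022 + 11 days = January 21, 2022.
Next gap: 12 days. January 21, 2022 + 12 days = February 2, 2022.

February 2, 2022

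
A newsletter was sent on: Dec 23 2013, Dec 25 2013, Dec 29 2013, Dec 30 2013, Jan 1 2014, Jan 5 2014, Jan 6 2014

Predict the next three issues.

Jan 8 2014, Jan 12 2014, Jan 13 2014

Gaps: 2, 4, 1, 2, 4, 1 days — not constant, but cyclic with period 3.
The events fall on every Monday, Wednesday and Sunday.
The following Wednesday is Jan 8 2014.
Next Sunday: Jan 12 2014.
The following Monday is Jan 13 2014.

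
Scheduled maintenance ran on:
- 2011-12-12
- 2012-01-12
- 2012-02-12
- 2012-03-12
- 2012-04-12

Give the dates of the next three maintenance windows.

2012-05-12, 2012-06-12, 2012-07-12

Each date is the 12th; the gaps (31, 31, 29, 31) track the month lengths.
The rule is the 12th of each month.
Next: May 2012 → 2012-05-12.
June 2012: 2012-06-12.
July 2012: 2012-07-12.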